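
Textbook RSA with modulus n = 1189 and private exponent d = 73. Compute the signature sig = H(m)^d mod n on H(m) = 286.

(H(m))^2 ≡ 286^2 = 81796 ≡ 944
(H(m))^4 ≡ 944^2 = 891136 ≡ 575
(H(m))^8 ≡ 575^2 = 330625 ≡ 83
(H(m))^16 ≡ 83^2 = 6889 ≡ 944
(H(m))^32 ≡ 944^2 = 891136 ≡ 575
(H(m))^64 ≡ 575^2 = 330625 ≡ 83
73 = 64 + 8 + 1, so (H(m))^73 ≡ 83·83·286 ≡ 81 (mod 1189)

81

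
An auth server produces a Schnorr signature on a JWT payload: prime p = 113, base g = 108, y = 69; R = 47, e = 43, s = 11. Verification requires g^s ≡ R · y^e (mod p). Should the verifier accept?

reject

g^s mod p:
Squares mod 113: 108^1≡108, 108^2≡25, 108^4≡60, 108^8≡97
11 = 8 + 2 + 1, so 108^11 ≡ 97·25·108 ≡ 79 (mod 113)
R · y^e mod p:
Squares mod 113: 69^1≡69, 69^2≡15, 69^4≡112, 69^8≡1, 69^16≡1, 69^32≡1
43 = 32 + 8 + 2 + 1, so 69^43 ≡ 1·1·15·69 ≡ 18 (mod 113)
47·18 = 846 ≡ 55 (mod 113)
79 ≠ 55; the check fails.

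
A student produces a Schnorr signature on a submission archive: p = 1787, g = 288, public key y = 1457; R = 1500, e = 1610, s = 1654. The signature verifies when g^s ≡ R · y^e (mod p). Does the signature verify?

g^s mod p:
288^2 = 82944 ≡ 742
288^4 ≡ 742^2 = 550564 ≡ 168
288^8 ≡ 168^2 = 28224 ≡ 1419
288^16 ≡ 1419^2 = 2013561 ≡ 1399
288^32 ≡ 1399^2 = 1957201 ≡ 436
288^64 ≡ 436^2 = 190096 ≡ 674
288^128 ≡ 674^2 = 454276 ≡ 378
288^256 ≡ 378^2 = 142884 ≡ 1711
288^512 ≡ 1711^2 = 2927521 ≡ 415
288^1024 ≡ 415^2 = 172225 ≡ 673
1654 = 1024 + 512 + 64 + 32 + 16 + 4 + 2, so 288^1654 ≡ 673·415·674·436·1399·168·742 ≡ 723 (mod 1787)
R · y^e mod p:
1457^2 = 2122849 ≡ 1680
1457^4 ≡ 1680^2 = 2822400 ≡ 727
1457^8 ≡ 727^2 = 528529 ≡ 1364
1457^16 ≡ 1364^2 = 1860496 ≡ 229
1457^32 ≡ 229^2 = 52441 ≡ 618
1457^64 ≡ 618^2 = 381924 ≡ 1293
1457^128 ≡ 1293^2 = 1671849 ≡ 1004
1457^256 ≡ 1004^2 = 1008016 ≡ 148
1457^512 ≡ 148^2 = 21904 ≡ 460
1457^1024 ≡ 460^2 = 211600 ≡ 734
1610 = 1024 + 512 + 64 + 8 + 2, so 1457^1610 ≡ 734·460·1293·1364·1680 ≡ 757 (mod 1787)
1500·757 = 1135500 ≡ 755 (mod 1787)
723 ≠ 755; the check fails.

does not verify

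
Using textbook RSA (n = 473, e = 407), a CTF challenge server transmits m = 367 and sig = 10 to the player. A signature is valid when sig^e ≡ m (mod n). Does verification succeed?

fails

Squares mod 473: sig^1≡10, sig^2≡100, sig^4≡67, sig^8≡232, sig^16≡375, sig^32≡144, sig^64≡397, sig^128≡100, sig^256≡67
407 = 256 + 128 + 16 + 4 + 2 + 1, so sig^407 ≡ 67·100·375·67·100·10 ≡ 318 (mod 473)
sig^407 mod 473 = 318, but m = 367.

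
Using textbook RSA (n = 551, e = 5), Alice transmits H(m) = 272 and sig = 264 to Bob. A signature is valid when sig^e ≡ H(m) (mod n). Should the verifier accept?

accept

sig^2 ≡ 264^2 = 69696 ≡ 270
sig^4 ≡ 270^2 = 72900 ≡ 168
5 = 4 + 1, so sig^5 ≡ 168·264 ≡ 272 (mod 551)
272 = H(m), so the signature checks out.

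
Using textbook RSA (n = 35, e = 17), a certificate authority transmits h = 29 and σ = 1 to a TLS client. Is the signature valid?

Squares mod 35: σ^1≡1, σ^2≡1, σ^4≡1, σ^8≡1, σ^16≡1
17 = 16 + 1, so σ^17 ≡ 1·1 ≡ 1 (mod 35)
The recovered value 1 does not match the digest 29.

invalid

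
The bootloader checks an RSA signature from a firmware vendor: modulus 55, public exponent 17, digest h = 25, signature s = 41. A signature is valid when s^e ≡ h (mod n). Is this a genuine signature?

forged

s^2 ≡ 41^2 = 1681 ≡ 31
s^4 ≡ 31^2 = 961 ≡ 26
s^8 ≡ 26^2 = 676 ≡ 16
s^16 ≡ 16^2 = 256 ≡ 36
17 = 16 + 1, so s^17 ≡ 36·41 ≡ 46 (mod 55)
46 ≠ 25, so verification fails.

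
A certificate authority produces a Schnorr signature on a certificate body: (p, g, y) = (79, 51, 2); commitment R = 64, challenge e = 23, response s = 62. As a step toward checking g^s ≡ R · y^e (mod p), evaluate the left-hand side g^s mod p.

51^2 = 2601 ≡ 73
51^4 ≡ 73^2 = 5329 ≡ 36
51^8 ≡ 36^2 = 1296 ≡ 32
51^16 ≡ 32^2 = 1024 ≡ 76
51^32 ≡ 76^2 = 5776 ≡ 9
62 = 32 + 16 + 8 + 4 + 2, so 51^62 ≡ 9·76·32·36·73 ≡ 26 (mod 79)

26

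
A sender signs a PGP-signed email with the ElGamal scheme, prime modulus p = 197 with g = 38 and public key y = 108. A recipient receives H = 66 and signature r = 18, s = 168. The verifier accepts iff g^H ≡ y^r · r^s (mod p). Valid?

Left side g^H mod p:
Squares mod 197: 38^1≡38, 38^2≡65, 38^4≡88, 38^8≡61, 38^16≡175, 38^32≡90, 38^64≡23
66 = 64 + 2, so 38^66 ≡ 23·65 ≡ 116 (mod 197)
Right side y^r · r^s mod p:
Squares mod 197: 108^1≡108, 108^2≡41, 108^4≡105, 108^8≡190, 108^16≡49
18 = 16 + 2, so 108^18 ≡ 49·41 ≡ 39 (mod 197)
Squares mod 197: 18^1≡18, 18^2≡127, 18^4≡172, 18^8≡34, 18^16≡171, 18^32≡85, 18^64≡133, 18^128≡156
168 = 128 + 32 + 8, so 18^168 ≡ 156·85·34 ≡ 104 (mod 197)
39·104 = 4056 ≡ 116 (mod 197)
116 ≡ 116 (mod 197), so the signature is genuine.

yes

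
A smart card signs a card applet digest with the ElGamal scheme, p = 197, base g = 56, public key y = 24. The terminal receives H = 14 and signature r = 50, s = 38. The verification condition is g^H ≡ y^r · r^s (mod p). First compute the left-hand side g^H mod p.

56^2 = 3136 ≡ 181
56^4 ≡ 181^2 = 32761 ≡ 59
56^8 ≡ 59^2 = 3481 ≡ 132
14 = 8 + 4 + 2, so 56^14 ≡ 132·59·181 ≡ 93 (mod 197)

93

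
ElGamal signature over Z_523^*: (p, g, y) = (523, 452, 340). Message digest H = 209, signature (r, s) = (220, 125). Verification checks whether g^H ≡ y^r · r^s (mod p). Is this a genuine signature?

forged

Left side g^H mod p:
Squares mod 523: 452^1≡452, 452^2≡334, 452^4≡157, 452^8≡68, 452^16≡440, 452^32≡90, 452^64≡255, 452^128≡173
209 = 128 + 64 + 16 + 1, so 452^209 ≡ 173·255·440·452 ≡ 516 (mod 523)
Right side y^r · r^s mod p:
Squares mod 523: 340^1≡340, 340^2≡17, 340^4≡289, 340^8≡364, 340^16≡177, 340^32≡472, 340^64≡509, 340^128≡196
220 = 128 + 64 + 16 + 8 + 4, so 340^220 ≡ 196·509·177·364·289 ≡ 515 (mod 523)
Squares mod 523: 220^1≡220, 220^2≡284, 220^4≡114, 220^8≡444, 220^16≡488, 220^32≡179, 220^64≡138
125 = 64 + 32 + 16 + 8 + 4 + 1, so 220^125 ≡ 138·179·488·444·114·220 ≡ 59 (mod 523)
515·59 = 30385 ≡ 51 (mod 523)
516 ≠ 51, so verification fails.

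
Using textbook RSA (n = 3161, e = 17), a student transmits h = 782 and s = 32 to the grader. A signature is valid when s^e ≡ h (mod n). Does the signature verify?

does not verify

s^17 mod 3161 = 2960
The recovered value 2960 does not match the digest 782.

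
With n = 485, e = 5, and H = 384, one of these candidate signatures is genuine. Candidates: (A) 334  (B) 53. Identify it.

Candidate A: 334^2 = 111556 ≡ 6; 334^4 ≡ 6^2 = 36; 5 = 4 + 1, so 334^5 ≡ 36·334 ≡ 384 (mod 485)
  → matches H = 384
Candidate B: 53^2 = 2809 ≡ 384; 53^4 ≡ 384^2 = 147456 ≡ 16; 5 = 4 + 1, so 53^5 ≡ 16·53 ≡ 363 (mod 485)

A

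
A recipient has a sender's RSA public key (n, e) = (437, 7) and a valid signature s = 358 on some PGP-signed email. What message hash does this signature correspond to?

s^2 ≡ 358^2 = 128164 ≡ 123
s^4 ≡ 123^2 = 15129 ≡ 271
7 = 4 + 2 + 1, so s^7 ≡ 271·123·358 ≡ 55 (mod 437)

55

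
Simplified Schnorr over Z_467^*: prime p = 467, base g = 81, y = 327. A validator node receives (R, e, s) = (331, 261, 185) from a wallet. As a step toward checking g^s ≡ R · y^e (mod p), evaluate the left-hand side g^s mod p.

81^2 = 6561 ≡ 23
81^4 ≡ 23^2 = 529 ≡ 62
81^8 ≡ 62^2 = 3844 ≡ 108
81^16 ≡ 108^2 = 11664 ≡ 456
81^32 ≡ 456^2 = 207936 ≡ 121
81^64 ≡ 121^2 = 14641 ≡ 164
81^128 ≡ 164^2 = 26896 ≡ 277
185 = 128 + 32 + 16 + 8 + 1, so 81^185 ≡ 277·121·456·108·81 ≡ 447 (mod 467)

447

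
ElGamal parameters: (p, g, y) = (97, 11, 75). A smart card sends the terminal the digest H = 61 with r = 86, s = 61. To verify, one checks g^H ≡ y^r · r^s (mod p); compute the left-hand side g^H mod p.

49

11^2 = 121 ≡ 24
11^4 ≡ 24^2 = 576 ≡ 91
11^8 ≡ 91^2 = 8281 ≡ 36
11^16 ≡ 36^2 = 1296 ≡ 35
11^32 ≡ 35^2 = 1225 ≡ 61
61 = 32 + 16 + 8 + 4 + 1, so 11^61 ≡ 61·35·36·91·11 ≡ 49 (mod 97)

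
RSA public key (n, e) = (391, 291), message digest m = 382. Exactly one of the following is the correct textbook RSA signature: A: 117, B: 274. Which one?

Candidate A: Squares mod 391: 117^1≡117, 117^2≡4, 117^4≡16, 117^8≡256, 117^16≡239, 117^32≡35, 117^64≡52, 117^128≡358, 117^256≡307; 291 = 256 + 32 + 2 + 1, so 117^291 ≡ 307·35·4·117 ≡ 9 (mod 391)
Candidate B: Squares mod 391: 274^1≡274, 274^2≡4, 274^4≡16, 274^8≡256, 274^16≡239, 274^32≡35, 274^64≡52, 274^128≡358, 274^256≡307; 291 = 256 + 32 + 2 + 1, so 274^291 ≡ 307·35·4·274 ≡ 382 (mod 391)
  → matches m = 382

B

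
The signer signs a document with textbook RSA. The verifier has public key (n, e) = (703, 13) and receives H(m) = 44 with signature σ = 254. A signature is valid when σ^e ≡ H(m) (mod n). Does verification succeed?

fails

σ^2 ≡ 254^2 = 64516 ≡ 543
σ^4 ≡ 543^2 = 294849 ≡ 292
σ^8 ≡ 292^2 = 85264 ≡ 201
13 = 8 + 4 + 1, so σ^13 ≡ 201·292·254 ≡ 653 (mod 703)
σ^13 mod 703 = 653, but H(m) = 44.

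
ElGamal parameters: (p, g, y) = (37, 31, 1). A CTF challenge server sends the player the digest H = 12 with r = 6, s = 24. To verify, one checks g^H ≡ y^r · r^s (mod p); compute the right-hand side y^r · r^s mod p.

1

1^2 = 1
1^4 ≡ 1^2 = 1
6 = 4 + 2, so 1^6 ≡ 1·1 ≡ 1 (mod 37)
6^2 = 36
6^4 ≡ 36^2 = 1296 ≡ 1
6^8 ≡ 1^2 = 1
6^16 ≡ 1^2 = 1
24 = 16 + 8, so 6^24 ≡ 1·1 ≡ 1 (mod 37)
y^r · r^s ≡ 1·1 = 1 ≡ 1 (mod 37)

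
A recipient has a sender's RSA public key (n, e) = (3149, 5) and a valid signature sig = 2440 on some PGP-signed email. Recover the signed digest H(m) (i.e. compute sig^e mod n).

sig^2 ≡ 2440^2 = 5953600 ≡ 1990
sig^4 ≡ 1990^2 = 3960100 ≡ 1807
5 = 4 + 1, so sig^5 ≡ 1807·2440 ≡ 480 (mod 3149)

480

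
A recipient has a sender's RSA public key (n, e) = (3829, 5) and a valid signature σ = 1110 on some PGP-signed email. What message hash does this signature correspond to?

2165

Squares mod 3829: σ^1≡1110, σ^2≡2991, σ^4≡1537
5 = 4 + 1, so σ^5 ≡ 1537·1110 ≡ 2165 (mod 3829)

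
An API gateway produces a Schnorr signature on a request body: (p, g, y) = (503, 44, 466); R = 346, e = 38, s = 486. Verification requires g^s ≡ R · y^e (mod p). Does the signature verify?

g^s mod p:
Squares mod 503: 44^1≡44, 44^2≡427, 44^4≡243, 44^8≡198, 44^16≡473, 44^32≡397, 44^64≡170, 44^128≡229, 44^256≡129
486 = 256 + 128 + 64 + 32 + 4 + 2, so 44^486 ≡ 129·229·170·397·243·427 ≡ 285 (mod 503)
R · y^e mod p:
Squares mod 503: 466^1≡466, 466^2≡363, 466^4≡486, 466^8≡289, 466^16≡23, 466^32≡26
38 = 32 + 4 + 2, so 466^38 ≡ 26·486·363 ≡ 11 (mod 503)
346·11 = 3806 ≡ 285 (mod 503)
285 ≡ 285 (mod 503); signature holds.

verifies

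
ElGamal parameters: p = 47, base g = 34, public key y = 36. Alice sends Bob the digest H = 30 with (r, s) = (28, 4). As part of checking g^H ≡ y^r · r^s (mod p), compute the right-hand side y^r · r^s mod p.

8

36^2 = 1296 ≡ 27
36^4 ≡ 27^2 = 729 ≡ 24
36^8 ≡ 24^2 = 576 ≡ 12
36^16 ≡ 12^2 = 144 ≡ 3
28 = 16 + 8 + 4, so 36^28 ≡ 3·12·24 ≡ 18 (mod 47)
28^2 = 784 ≡ 32
28^4 ≡ 32^2 = 1024 ≡ 37
y^r · r^s ≡ 18·37 = 666 ≡ 8 (mod 47)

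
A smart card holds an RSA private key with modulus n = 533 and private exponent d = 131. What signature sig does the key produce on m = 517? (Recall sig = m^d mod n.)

394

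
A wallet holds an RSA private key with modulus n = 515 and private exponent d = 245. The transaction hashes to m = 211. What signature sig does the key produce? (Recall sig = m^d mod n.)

281

m^2 ≡ 211^2 = 44521 ≡ 231
m^4 ≡ 231^2 = 53361 ≡ 316
m^8 ≡ 316^2 = 99856 ≡ 461
m^16 ≡ 461^2 = 212521 ≡ 341
m^32 ≡ 341^2 = 116281 ≡ 406
m^64 ≡ 406^2 = 164836 ≡ 36
m^128 ≡ 36^2 = 1296 ≡ 266
245 = 128 + 64 + 32 + 16 + 4 + 1, so m^245 ≡ 266·36·406·341·316·211 ≡ 281 (mod 515)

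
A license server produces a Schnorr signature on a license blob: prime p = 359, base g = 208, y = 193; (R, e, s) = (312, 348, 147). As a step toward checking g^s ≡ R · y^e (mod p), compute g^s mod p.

208^2 = 43264 ≡ 184
208^4 ≡ 184^2 = 33856 ≡ 110
208^8 ≡ 110^2 = 12100 ≡ 253
208^16 ≡ 253^2 = 64009 ≡ 107
208^32 ≡ 107^2 = 11449 ≡ 320
208^64 ≡ 320^2 = 102400 ≡ 85
208^128 ≡ 85^2 = 7225 ≡ 45
147 = 128 + 16 + 2 + 1, so 208^147 ≡ 45·107·184·208 ≡ 313 (mod 359)

313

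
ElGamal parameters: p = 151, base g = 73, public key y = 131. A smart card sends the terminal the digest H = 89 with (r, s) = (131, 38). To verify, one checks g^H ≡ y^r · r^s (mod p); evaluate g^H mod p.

73^2 = 5329 ≡ 44
73^4 ≡ 44^2 = 1936 ≡ 124
73^8 ≡ 124^2 = 15376 ≡ 125
73^16 ≡ 125^2 = 15625 ≡ 72
73^32 ≡ 72^2 = 5184 ≡ 50
73^64 ≡ 50^2 = 2500 ≡ 84
89 = 64 + 16 + 8 + 1, so 73^89 ≡ 84·72·125·73 ≡ 67 (mod 151)

67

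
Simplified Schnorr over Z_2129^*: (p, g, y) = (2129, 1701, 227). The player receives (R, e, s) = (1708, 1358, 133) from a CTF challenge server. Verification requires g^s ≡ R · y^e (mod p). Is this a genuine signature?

genuine

g^s mod p:
1701^133 mod 2129 = 2024
R · y^e mod p:
227^1358 mod 2129 = 1841
1708·1841 = 3144428 ≡ 2024 (mod 2129)
2024 ≡ 2024 (mod 2129); signature holds.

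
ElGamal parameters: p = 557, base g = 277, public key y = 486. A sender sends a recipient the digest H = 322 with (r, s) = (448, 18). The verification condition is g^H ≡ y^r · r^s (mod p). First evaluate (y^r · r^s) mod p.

Squares mod 557: 486^1≡486, 486^2≡28, 486^4≡227, 486^8≡285, 486^16≡460, 486^32≡497, 486^64≡258, 486^128≡281, 486^256≡424
448 = 256 + 128 + 64, so 486^448 ≡ 424·281·258 ≡ 550 (mod 557)
Squares mod 557: 448^1≡448, 448^2≡184, 448^4≡436, 448^8≡159, 448^16≡216
18 = 16 + 2, so 448^18 ≡ 216·184 ≡ 197 (mod 557)
y^r · r^s ≡ 550·197 = 108350 ≡ 292 (mod 557)

292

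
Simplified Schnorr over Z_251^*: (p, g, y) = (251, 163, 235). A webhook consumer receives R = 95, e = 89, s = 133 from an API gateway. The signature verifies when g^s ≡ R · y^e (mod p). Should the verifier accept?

g^s mod p:
163^2 = 26569 ≡ 214
163^4 ≡ 214^2 = 45796 ≡ 114
163^8 ≡ 114^2 = 12996 ≡ 195
163^16 ≡ 195^2 = 38025 ≡ 124
163^32 ≡ 124^2 = 15376 ≡ 65
163^64 ≡ 65^2 = 4225 ≡ 209
163^128 ≡ 209^2 = 43681 ≡ 7
133 = 128 + 4 + 1, so 163^133 ≡ 7·114·163 ≡ 56 (mod 251)
R · y^e mod p:
235^2 = 55225 ≡ 5
235^4 ≡ 5^2 = 25
235^8 ≡ 25^2 = 625 ≡ 123
235^16 ≡ 123^2 = 15129 ≡ 69
235^32 ≡ 69^2 = 4761 ≡ 243
235^64 ≡ 243^2 = 59049 ≡ 64
89 = 64 + 16 + 8 + 1, so 235^89 ≡ 64·69·123·235 ≡ 187 (mod 251)
95·187 = 17765 ≡ 195 (mod 251)
56 ≠ 195; the check fails.

reject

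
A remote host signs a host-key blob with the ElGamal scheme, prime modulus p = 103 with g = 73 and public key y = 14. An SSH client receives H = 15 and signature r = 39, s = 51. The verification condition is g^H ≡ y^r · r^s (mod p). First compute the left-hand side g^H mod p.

42

73^2 = 5329 ≡ 76
73^4 ≡ 76^2 = 5776 ≡ 8
73^8 ≡ 8^2 = 64
15 = 8 + 4 + 2 + 1, so 73^15 ≡ 64·8·76·73 ≡ 42 (mod 103)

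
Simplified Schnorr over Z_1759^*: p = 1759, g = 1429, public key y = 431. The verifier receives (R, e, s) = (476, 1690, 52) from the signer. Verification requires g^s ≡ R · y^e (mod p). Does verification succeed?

fails

g^s mod p:
1429^52 mod 1759 = 794
R · y^e mod p:
431^1690 mod 1759 = 1543
476·1543 = 734468 ≡ 965 (mod 1759)
794 ≠ 965; the check fails.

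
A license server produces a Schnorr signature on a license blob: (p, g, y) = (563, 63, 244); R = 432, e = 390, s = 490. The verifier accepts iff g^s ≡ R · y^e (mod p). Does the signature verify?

verifies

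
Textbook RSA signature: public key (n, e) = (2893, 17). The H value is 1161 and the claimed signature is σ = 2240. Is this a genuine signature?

σ^2 ≡ 2240^2 = 5017600 ≡ 1138
σ^4 ≡ 1138^2 = 1295044 ≡ 1873
σ^8 ≡ 1873^2 = 3508129 ≡ 1813
σ^16 ≡ 1813^2 = 3286969 ≡ 521
17 = 16 + 1, so σ^17 ≡ 521·2240 ≡ 1161 (mod 2893)
σ^17 mod 2893 = 1161 matches H.

genuine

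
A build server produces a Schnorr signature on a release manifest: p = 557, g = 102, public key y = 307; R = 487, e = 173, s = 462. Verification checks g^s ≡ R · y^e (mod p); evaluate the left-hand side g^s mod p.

402

102^2 = 10404 ≡ 378
102^4 ≡ 378^2 = 142884 ≡ 292
102^8 ≡ 292^2 = 85264 ≡ 43
102^16 ≡ 43^2 = 1849 ≡ 178
102^32 ≡ 178^2 = 31684 ≡ 492
102^64 ≡ 492^2 = 242064 ≡ 326
102^128 ≡ 326^2 = 106276 ≡ 446
102^256 ≡ 446^2 = 198916 ≡ 67
462 = 256 + 128 + 64 + 8 + 4 + 2, so 102^462 ≡ 67·446·326·43·292·378 ≡ 402 (mod 557)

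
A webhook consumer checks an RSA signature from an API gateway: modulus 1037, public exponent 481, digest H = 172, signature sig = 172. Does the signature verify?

sig^2 ≡ 172^2 = 29584 ≡ 548
sig^4 ≡ 548^2 = 300304 ≡ 611
sig^8 ≡ 611^2 = 373321 ≡ 1
sig^16 ≡ 1^2 = 1
sig^32 ≡ 1^2 = 1
sig^64 ≡ 1^2 = 1
sig^128 ≡ 1^2 = 1
sig^256 ≡ 1^2 = 1
481 = 256 + 128 + 64 + 32 + 1, so sig^481 ≡ 1·1·1·1·172 ≡ 172 (mod 1037)
sig^481 mod 1037 = 172 matches H.

verifies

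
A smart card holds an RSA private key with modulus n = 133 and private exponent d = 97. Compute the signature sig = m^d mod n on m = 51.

86

m^2 ≡ 51^2 = 2601 ≡ 74
m^4 ≡ 74^2 = 5476 ≡ 23
m^8 ≡ 23^2 = 529 ≡ 130
m^16 ≡ 130^2 = 16900 ≡ 9
m^32 ≡ 9^2 = 81
m^64 ≡ 81^2 = 6561 ≡ 44
97 = 64 + 32 + 1, so m^97 ≡ 44·81·51 ≡ 86 (mod 133)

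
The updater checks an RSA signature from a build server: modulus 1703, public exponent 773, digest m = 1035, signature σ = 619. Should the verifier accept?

accept

σ^2 ≡ 619^2 = 383161 ≡ 1689
σ^4 ≡ 1689^2 = 2852721 ≡ 196
σ^8 ≡ 196^2 = 38416 ≡ 950
σ^16 ≡ 950^2 = 902500 ≡ 1613
σ^32 ≡ 1613^2 = 2601769 ≡ 1288
σ^64 ≡ 1288^2 = 1658944 ≡ 222
σ^128 ≡ 222^2 = 49284 ≡ 1600
σ^256 ≡ 1600^2 = 2560000 ≡ 391
σ^512 ≡ 391^2 = 152881 ≡ 1314
773 = 512 + 256 + 4 + 1, so σ^773 ≡ 1314·391·196·619 ≡ 1035 (mod 1703)
1035 = m, so the signature checks out.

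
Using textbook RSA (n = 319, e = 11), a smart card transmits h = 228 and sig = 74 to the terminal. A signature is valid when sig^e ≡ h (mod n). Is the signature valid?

valid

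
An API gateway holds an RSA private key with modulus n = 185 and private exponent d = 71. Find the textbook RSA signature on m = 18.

72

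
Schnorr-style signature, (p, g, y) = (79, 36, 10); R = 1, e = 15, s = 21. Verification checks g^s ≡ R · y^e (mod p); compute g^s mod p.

21

36^2 = 1296 ≡ 32
36^4 ≡ 32^2 = 1024 ≡ 76
36^8 ≡ 76^2 = 5776 ≡ 9
36^16 ≡ 9^2 = 81 ≡ 2
21 = 16 + 4 + 1, so 36^21 ≡ 2·76·36 ≡ 21 (mod 79)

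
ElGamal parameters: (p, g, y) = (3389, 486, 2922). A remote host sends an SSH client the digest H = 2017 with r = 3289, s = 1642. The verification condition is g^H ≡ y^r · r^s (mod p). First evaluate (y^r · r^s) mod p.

264

2922^3289 mod 3389 = 889
3289^1642 mod 3389 = 2543
y^r · r^s ≡ 889·2543 = 2260727 ≡ 264 (mod 3389)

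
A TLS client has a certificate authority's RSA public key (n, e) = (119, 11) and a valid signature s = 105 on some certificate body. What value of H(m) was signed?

s^2 ≡ 105^2 = 11025 ≡ 77
s^4 ≡ 77^2 = 5929 ≡ 98
s^8 ≡ 98^2 = 9604 ≡ 84
11 = 8 + 2 + 1, so s^11 ≡ 84·77·105 ≡ 7 (mod 119)

7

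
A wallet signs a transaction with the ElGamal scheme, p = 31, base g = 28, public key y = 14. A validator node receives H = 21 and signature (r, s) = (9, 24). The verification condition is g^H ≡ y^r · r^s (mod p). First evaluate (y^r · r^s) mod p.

16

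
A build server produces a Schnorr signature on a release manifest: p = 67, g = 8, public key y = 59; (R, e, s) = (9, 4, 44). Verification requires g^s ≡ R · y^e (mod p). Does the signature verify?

does not verify

g^s mod p:
Squares mod 67: 8^1≡8, 8^2≡64, 8^4≡9, 8^8≡14, 8^16≡62, 8^32≡25
44 = 32 + 8 + 4, so 8^44 ≡ 25·14·9 ≡ 1 (mod 67)
R · y^e mod p:
Squares mod 67: 59^1≡59, 59^2≡64, 59^4≡9
59^4 ≡ 9 (mod 67)
9·9 = 81 ≡ 14 (mod 67)
1 ≠ 14; the check fails.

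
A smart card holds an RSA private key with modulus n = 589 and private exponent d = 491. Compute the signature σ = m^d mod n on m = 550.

550

m^2 ≡ 550^2 = 302500 ≡ 343
m^4 ≡ 343^2 = 117649 ≡ 438
m^8 ≡ 438^2 = 191844 ≡ 419
m^16 ≡ 419^2 = 175561 ≡ 39
m^32 ≡ 39^2 = 1521 ≡ 343
m^64 ≡ 343^2 = 117649 ≡ 438
m^128 ≡ 438^2 = 191844 ≡ 419
m^256 ≡ 419^2 = 175561 ≡ 39
491 = 256 + 128 + 64 + 32 + 8 + 2 + 1, so m^491 ≡ 39·419·438·343·419·343·550 ≡ 550 (mod 589)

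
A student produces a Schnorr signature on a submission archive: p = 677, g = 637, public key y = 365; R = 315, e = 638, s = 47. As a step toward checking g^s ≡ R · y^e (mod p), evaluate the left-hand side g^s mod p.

637^2 = 405769 ≡ 246
637^4 ≡ 246^2 = 60516 ≡ 263
637^8 ≡ 263^2 = 69169 ≡ 115
637^16 ≡ 115^2 = 13225 ≡ 362
637^32 ≡ 362^2 = 131044 ≡ 383
47 = 32 + 8 + 4 + 2 + 1, so 637^47 ≡ 383·115·263·246·637 ≡ 562 (mod 677)

562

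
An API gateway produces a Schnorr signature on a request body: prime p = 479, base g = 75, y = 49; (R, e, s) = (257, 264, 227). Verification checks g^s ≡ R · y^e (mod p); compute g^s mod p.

75^2 = 5625 ≡ 356
75^4 ≡ 356^2 = 126736 ≡ 280
75^8 ≡ 280^2 = 78400 ≡ 323
75^16 ≡ 323^2 = 104329 ≡ 386
75^32 ≡ 386^2 = 148996 ≡ 27
75^64 ≡ 27^2 = 729 ≡ 250
75^128 ≡ 250^2 = 62500 ≡ 230
227 = 128 + 64 + 32 + 2 + 1, so 75^227 ≡ 230·250·27·356·75 ≡ 100 (mod 479)

100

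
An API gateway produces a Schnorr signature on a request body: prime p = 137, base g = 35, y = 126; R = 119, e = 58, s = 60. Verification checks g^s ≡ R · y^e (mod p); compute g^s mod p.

49

Squares mod 137: 35^1≡35, 35^2≡129, 35^4≡64, 35^8≡123, 35^16≡59, 35^32≡56
60 = 32 + 16 + 8 + 4, so 35^60 ≡ 56·59·123·64 ≡ 49 (mod 137)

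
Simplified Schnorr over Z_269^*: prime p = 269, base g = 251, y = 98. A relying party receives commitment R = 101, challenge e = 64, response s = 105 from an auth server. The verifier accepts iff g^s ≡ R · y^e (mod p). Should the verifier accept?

accept

g^s mod p:
251^2 = 63001 ≡ 55
251^4 ≡ 55^2 = 3025 ≡ 66
251^8 ≡ 66^2 = 4356 ≡ 52
251^16 ≡ 52^2 = 2704 ≡ 14
251^32 ≡ 14^2 = 196
251^64 ≡ 196^2 = 38416 ≡ 218
105 = 64 + 32 + 8 + 1, so 251^105 ≡ 218·196·52·251 ≡ 167 (mod 269)
R · y^e mod p:
98^2 = 9604 ≡ 189
98^4 ≡ 189^2 = 35721 ≡ 213
98^8 ≡ 213^2 = 45369 ≡ 177
98^16 ≡ 177^2 = 31329 ≡ 125
98^32 ≡ 125^2 = 15625 ≡ 23
98^64 ≡ 23^2 = 529 ≡ 260
101·260 = 26260 ≡ 167 (mod 269)
167 ≡ 167 (mod 269); signature holds.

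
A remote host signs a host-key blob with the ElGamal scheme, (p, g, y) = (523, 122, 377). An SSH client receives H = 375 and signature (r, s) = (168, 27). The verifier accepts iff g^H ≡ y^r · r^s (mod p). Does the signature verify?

Left side g^H mod p:
Squares mod 523: 122^1≡122, 122^2≡240, 122^4≡70, 122^8≡193, 122^16≡116, 122^32≡381, 122^64≡290, 122^128≡420, 122^256≡149
375 = 256 + 64 + 32 + 16 + 4 + 2 + 1, so 122^375 ≡ 149·290·381·116·70·240·122 ≡ 364 (mod 523)
Right side y^r · r^s mod p:
Squares mod 523: 377^1≡377, 377^2≡396, 377^4≡439, 377^8≡257, 377^16≡151, 377^32≡312, 377^64≡66, 377^128≡172
168 = 128 + 32 + 8, so 377^168 ≡ 172·312·257 ≡ 138 (mod 523)
Squares mod 523: 168^1≡168, 168^2≡505, 168^4≡324, 168^8≡376, 168^16≡166
27 = 16 + 8 + 2 + 1, so 168^27 ≡ 166·376·505·168 ≡ 9 (mod 523)
138·9 = 1242 ≡ 196 (mod 523)
364 ≠ 196, so verification fails.

does not verify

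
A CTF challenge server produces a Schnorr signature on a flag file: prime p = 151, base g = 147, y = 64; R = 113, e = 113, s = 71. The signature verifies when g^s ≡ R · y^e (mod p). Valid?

g^s mod p:
Squares mod 151: 147^1≡147, 147^2≡16, 147^4≡105, 147^8≡2, 147^16≡4, 147^32≡16, 147^64≡105
71 = 64 + 4 + 2 + 1, so 147^71 ≡ 105·105·16·147 ≡ 23 (mod 151)
R · y^e mod p:
Squares mod 151: 64^1≡64, 64^2≡19, 64^4≡59, 64^8≡8, 64^16≡64, 64^32≡19, 64^64≡59
113 = 64 + 32 + 16 + 1, so 64^113 ≡ 59·19·64·64 ≡ 8 (mod 151)
113·8 = 904 ≡ 149 (mod 151)
23 ≠ 149; the check fails.

no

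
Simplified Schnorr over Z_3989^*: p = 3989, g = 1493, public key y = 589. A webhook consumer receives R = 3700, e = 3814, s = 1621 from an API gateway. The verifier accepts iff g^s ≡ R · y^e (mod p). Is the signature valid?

g^s mod p:
1493^2 = 2229049 ≡ 3187
1493^4 ≡ 3187^2 = 10156969 ≡ 975
1493^8 ≡ 975^2 = 950625 ≡ 1243
1493^16 ≡ 1243^2 = 1545049 ≡ 1306
1493^32 ≡ 1306^2 = 1705636 ≡ 2333
1493^64 ≡ 2333^2 = 5442889 ≡ 1893
1493^128 ≡ 1893^2 = 3583449 ≡ 1327
1493^256 ≡ 1327^2 = 1760929 ≡ 1780
1493^512 ≡ 1780^2 = 3168400 ≡ 1134
1493^1024 ≡ 1134^2 = 1285956 ≡ 1498
1621 = 1024 + 512 + 64 + 16 + 4 + 1, so 1493^1621 ≡ 1498·1134·1893·1306·975·1493 ≡ 2038 (mod 3989)
R · y^e mod p:
589^2 = 346921 ≡ 3867
589^4 ≡ 3867^2 = 14953689 ≡ 2917
589^8 ≡ 2917^2 = 8508889 ≡ 352
589^16 ≡ 352^2 = 123904 ≡ 245
589^32 ≡ 245^2 = 60025 ≡ 190
589^64 ≡ 190^2 = 36100 ≡ 199
589^128 ≡ 199^2 = 39601 ≡ 3700
589^256 ≡ 3700^2 = 13690000 ≡ 3741
589^512 ≡ 3741^2 = 13995081 ≡ 1669
589^1024 ≡ 1669^2 = 2785561 ≡ 1239
589^2048 ≡ 1239^2 = 1535121 ≡ 3345
3814 = 2048 + 1024 + 512 + 128 + 64 + 32 + 4 + 2, so 589^3814 ≡ 3345·1239·1669·3700·199·190·2917·3867 ≡ 2270 (mod 3989)
3700·2270 = 8399000 ≡ 2155 (mod 3989)
2038 ≠ 2155; the check fails.

invalid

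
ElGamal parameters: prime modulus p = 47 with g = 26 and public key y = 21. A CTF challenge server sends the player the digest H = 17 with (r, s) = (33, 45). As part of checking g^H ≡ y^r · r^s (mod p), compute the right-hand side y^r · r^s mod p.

21^2 = 441 ≡ 18
21^4 ≡ 18^2 = 324 ≡ 42
21^8 ≡ 42^2 = 1764 ≡ 25
21^16 ≡ 25^2 = 625 ≡ 14
21^32 ≡ 14^2 = 196 ≡ 8
33 = 32 + 1, so 21^33 ≡ 8·21 ≡ 27 (mod 47)
33^2 = 1089 ≡ 8
33^4 ≡ 8^2 = 64 ≡ 17
33^8 ≡ 17^2 = 289 ≡ 7
33^16 ≡ 7^2 = 49 ≡ 2
33^32 ≡ 2^2 = 4
45 = 32 + 8 + 4 + 1, so 33^45 ≡ 4·7·17·33 ≡ 10 (mod 47)
y^r · r^s ≡ 27·10 = 270 ≡ 35 (mod 47)

35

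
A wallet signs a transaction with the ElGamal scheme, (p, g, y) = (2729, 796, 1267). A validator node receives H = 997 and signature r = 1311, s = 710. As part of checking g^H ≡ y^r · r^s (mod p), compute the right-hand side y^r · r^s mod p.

2031

1267^2 = 1605289 ≡ 637
1267^4 ≡ 637^2 = 405769 ≡ 1877
1267^8 ≡ 1877^2 = 3523129 ≡ 2719
1267^16 ≡ 2719^2 = 7392961 ≡ 100
1267^32 ≡ 100^2 = 10000 ≡ 1813
1267^64 ≡ 1813^2 = 3286969 ≡ 1253
1267^128 ≡ 1253^2 = 1570009 ≡ 834
1267^256 ≡ 834^2 = 695556 ≡ 2390
1267^512 ≡ 2390^2 = 5712100 ≡ 303
1267^1024 ≡ 303^2 = 91809 ≡ 1752
1311 = 1024 + 256 + 16 + 8 + 4 + 2 + 1, so 1267^1311 ≡ 1752·2390·100·2719·1877·637·1267 ≡ 2523 (mod 2729)
1311^2 = 1718721 ≡ 2180
1311^4 ≡ 2180^2 = 4752400 ≡ 1211
1311^8 ≡ 1211^2 = 1466521 ≡ 1048
1311^16 ≡ 1048^2 = 1098304 ≡ 1246
1311^32 ≡ 1246^2 = 1552516 ≡ 2444
1311^64 ≡ 2444^2 = 5973136 ≡ 2084
1311^128 ≡ 2084^2 = 4343056 ≡ 1217
1311^256 ≡ 1217^2 = 1481089 ≡ 1971
1311^512 ≡ 1971^2 = 3884841 ≡ 1474
710 = 512 + 128 + 64 + 4 + 2, so 1311^710 ≡ 1474·1217·2084·1211·2180 ≡ 2123 (mod 2729)
y^r · r^s ≡ 2523·2123 = 5356329 ≡ 2031 (mod 2729)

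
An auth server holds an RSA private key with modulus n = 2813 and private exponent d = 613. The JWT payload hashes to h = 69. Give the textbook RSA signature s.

1991

h^2 ≡ 69^2 = 4761 ≡ 1948
h^4 ≡ 1948^2 = 3794704 ≡ 2780
h^8 ≡ 2780^2 = 7728400 ≡ 1089
h^16 ≡ 1089^2 = 1185921 ≡ 1648
h^32 ≡ 1648^2 = 2715904 ≡ 1359
h^64 ≡ 1359^2 = 1846881 ≡ 1553
h^128 ≡ 1553^2 = 2411809 ≡ 1068
h^256 ≡ 1068^2 = 1140624 ≡ 1359
h^512 ≡ 1359^2 = 1846881 ≡ 1553
613 = 512 + 64 + 32 + 4 + 1, so h^613 ≡ 1553·1553·1359·2780·69 ≡ 1991 (mod 2813)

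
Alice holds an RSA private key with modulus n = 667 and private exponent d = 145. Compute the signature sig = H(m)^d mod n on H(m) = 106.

(H(m))^2 ≡ 106^2 = 11236 ≡ 564
(H(m))^4 ≡ 564^2 = 318096 ≡ 604
(H(m))^8 ≡ 604^2 = 364816 ≡ 634
(H(m))^16 ≡ 634^2 = 401956 ≡ 422
(H(m))^32 ≡ 422^2 = 178084 ≡ 662
(H(m))^64 ≡ 662^2 = 438244 ≡ 25
(H(m))^128 ≡ 25^2 = 625
145 = 128 + 16 + 1, so (H(m))^145 ≡ 625·422·106 ≡ 195 (mod 667)

195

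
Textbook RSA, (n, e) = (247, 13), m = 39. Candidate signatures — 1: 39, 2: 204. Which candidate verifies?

Candidate 1: 39^2 = 1521 ≡ 39; 39^4 ≡ 39^2 = 1521 ≡ 39; 39^8 ≡ 39^2 = 1521 ≡ 39; 13 = 8 + 4 + 1, so 39^13 ≡ 39·39·39 ≡ 39 (mod 247)
  → matches m = 39
Candidate 2: 204^2 = 41616 ≡ 120; 204^4 ≡ 120^2 = 14400 ≡ 74; 204^8 ≡ 74^2 = 5476 ≡ 42; 13 = 8 + 4 + 1, so 204^13 ≡ 42·74·204 ≡ 230 (mod 247)

1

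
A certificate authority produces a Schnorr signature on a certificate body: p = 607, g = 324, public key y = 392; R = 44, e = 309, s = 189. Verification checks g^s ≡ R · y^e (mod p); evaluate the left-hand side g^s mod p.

573

324^2 = 104976 ≡ 572
324^4 ≡ 572^2 = 327184 ≡ 11
324^8 ≡ 11^2 = 121
324^16 ≡ 121^2 = 14641 ≡ 73
324^32 ≡ 73^2 = 5329 ≡ 473
324^64 ≡ 473^2 = 223729 ≡ 353
324^128 ≡ 353^2 = 124609 ≡ 174
189 = 128 + 32 + 16 + 8 + 4 + 1, so 324^189 ≡ 174·473·73·121·11·324 ≡ 573 (mod 607)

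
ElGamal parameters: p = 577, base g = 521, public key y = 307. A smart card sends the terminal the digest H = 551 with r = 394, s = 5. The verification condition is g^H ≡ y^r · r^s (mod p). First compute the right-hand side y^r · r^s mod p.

307^2 = 94249 ≡ 198
307^4 ≡ 198^2 = 39204 ≡ 545
307^8 ≡ 545^2 = 297025 ≡ 447
307^16 ≡ 447^2 = 199809 ≡ 167
307^32 ≡ 167^2 = 27889 ≡ 193
307^64 ≡ 193^2 = 37249 ≡ 321
307^128 ≡ 321^2 = 103041 ≡ 335
307^256 ≡ 335^2 = 112225 ≡ 287
394 = 256 + 128 + 8 + 2, so 307^394 ≡ 287·335·447·198 ≡ 318 (mod 577)
394^2 = 155236 ≡ 23
394^4 ≡ 23^2 = 529
5 = 4 + 1, so 394^5 ≡ 529·394 ≡ 129 (mod 577)
y^r · r^s ≡ 318·129 = 41022 ≡ 55 (mod 577)

55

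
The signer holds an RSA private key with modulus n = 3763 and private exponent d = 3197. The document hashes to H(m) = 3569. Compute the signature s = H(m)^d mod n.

Squares mod 3763: (H(m))^1≡3569, (H(m))^2≡6, (H(m))^4≡36, (H(m))^8≡1296, (H(m))^16≡1318, (H(m))^32≡2381, (H(m))^64≡2083, (H(m))^128≡150, (H(m))^256≡3685, (H(m))^512≡2321, (H(m))^1024≡2188, (H(m))^2048≡808
3197 = 2048 + 1024 + 64 + 32 + 16 + 8 + 4 + 1, so (H(m))^3197 ≡ 808·2188·2083·2381·1318·1296·36·3569 ≡ 1216 (mod 3763)

1216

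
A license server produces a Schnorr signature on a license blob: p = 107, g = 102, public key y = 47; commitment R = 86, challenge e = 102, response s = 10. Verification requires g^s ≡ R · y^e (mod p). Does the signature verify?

g^s mod p:
102^10 mod 107 = 56
R · y^e mod p:
47^102 mod 107 = 105
86·105 = 9030 ≡ 42 (mod 107)
56 ≠ 42; the check fails.

does not verify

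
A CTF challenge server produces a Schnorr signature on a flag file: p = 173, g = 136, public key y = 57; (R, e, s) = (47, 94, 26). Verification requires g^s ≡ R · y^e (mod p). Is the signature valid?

invalid

g^s mod p:
Squares mod 173: 136^1≡136, 136^2≡158, 136^4≡52, 136^8≡109, 136^16≡117
26 = 16 + 8 + 2, so 136^26 ≡ 117·109·158 ≡ 43 (mod 173)
R · y^e mod p:
Squares mod 173: 57^1≡57, 57^2≡135, 57^4≡60, 57^8≡140, 57^16≡51, 57^32≡6, 57^64≡36
94 = 64 + 16 + 8 + 4 + 2, so 57^94 ≡ 36·51·140·60·135 ≡ 140 (mod 173)
47·140 = 6580 ≡ 6 (mod 173)
43 ≠ 6; the check fails.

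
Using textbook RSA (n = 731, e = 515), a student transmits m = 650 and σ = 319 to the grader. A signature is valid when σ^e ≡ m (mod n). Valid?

σ^515 mod 731 = 650
Since 650 equals the digest 650, verification succeeds.

yes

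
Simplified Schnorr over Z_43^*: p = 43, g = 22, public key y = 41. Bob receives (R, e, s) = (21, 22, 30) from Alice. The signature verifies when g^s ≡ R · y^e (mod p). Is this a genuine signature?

forged

g^s mod p:
22^2 = 484 ≡ 11
22^4 ≡ 11^2 = 121 ≡ 35
22^8 ≡ 35^2 = 1225 ≡ 21
22^16 ≡ 21^2 = 441 ≡ 11
30 = 16 + 8 + 4 + 2, so 22^30 ≡ 11·21·35·11 ≡ 11 (mod 43)
R · y^e mod p:
41^2 = 1681 ≡ 4
41^4 ≡ 4^2 = 16
41^8 ≡ 16^2 = 256 ≡ 41
41^16 ≡ 41^2 = 1681 ≡ 4
22 = 16 + 4 + 2, so 41^22 ≡ 4·16·4 ≡ 41 (mod 43)
21·41 = 861 ≡ 1 (mod 43)
11 ≠ 1; the check fails.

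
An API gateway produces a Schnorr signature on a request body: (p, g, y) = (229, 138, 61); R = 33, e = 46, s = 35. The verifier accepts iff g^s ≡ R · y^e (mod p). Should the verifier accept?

g^s mod p:
Squares mod 229: 138^1≡138, 138^2≡37, 138^4≡224, 138^8≡25, 138^16≡167, 138^32≡180
35 = 32 + 2 + 1, so 138^35 ≡ 180·37·138 ≡ 103 (mod 229)
R · y^e mod p:
Squares mod 229: 61^1≡61, 61^2≡57, 61^4≡43, 61^8≡17, 61^16≡60, 61^32≡165
46 = 32 + 8 + 4 + 2, so 61^46 ≡ 165·17·43·57 ≡ 17 (mod 229)
33·17 = 561 ≡ 103 (mod 229)
103 ≡ 103 (mod 229); signature holds.

accept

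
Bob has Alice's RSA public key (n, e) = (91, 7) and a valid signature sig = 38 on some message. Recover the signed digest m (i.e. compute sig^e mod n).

sig^2 ≡ 38^2 = 1444 ≡ 79
sig^4 ≡ 79^2 = 6241 ≡ 53
7 = 4 + 2 + 1, so sig^7 ≡ 53·79·38 ≡ 38 (mod 91)

38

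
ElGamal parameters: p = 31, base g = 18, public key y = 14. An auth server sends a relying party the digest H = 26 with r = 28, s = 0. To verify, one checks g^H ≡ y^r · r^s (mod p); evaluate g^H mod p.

28

18^2 = 324 ≡ 14
18^4 ≡ 14^2 = 196 ≡ 10
18^8 ≡ 10^2 = 100 ≡ 7
18^16 ≡ 7^2 = 49 ≡ 18
26 = 16 + 8 + 2, so 18^26 ≡ 18·7·14 ≡ 28 (mod 31)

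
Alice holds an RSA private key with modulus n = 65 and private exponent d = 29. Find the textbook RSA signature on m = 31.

31

m^2 ≡ 31^2 = 961 ≡ 51
m^4 ≡ 51^2 = 2601 ≡ 1
m^8 ≡ 1^2 = 1
m^16 ≡ 1^2 = 1
29 = 16 + 8 + 4 + 1, so m^29 ≡ 1·1·1·31 ≡ 31 (mod 65)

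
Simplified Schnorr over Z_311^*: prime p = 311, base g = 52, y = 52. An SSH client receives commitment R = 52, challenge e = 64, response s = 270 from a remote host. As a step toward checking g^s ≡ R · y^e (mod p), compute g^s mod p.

1

52^2 = 2704 ≡ 216
52^4 ≡ 216^2 = 46656 ≡ 6
52^8 ≡ 6^2 = 36
52^16 ≡ 36^2 = 1296 ≡ 52
52^32 ≡ 52^2 = 2704 ≡ 216
52^64 ≡ 216^2 = 46656 ≡ 6
52^128 ≡ 6^2 = 36
52^256 ≡ 36^2 = 1296 ≡ 52
270 = 256 + 8 + 4 + 2, so 52^270 ≡ 52·36·6·216 ≡ 1 (mod 311)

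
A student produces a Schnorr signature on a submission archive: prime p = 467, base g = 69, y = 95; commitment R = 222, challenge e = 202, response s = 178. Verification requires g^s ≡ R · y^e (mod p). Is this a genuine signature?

forged

g^s mod p:
Squares mod 467: 69^1≡69, 69^2≡91, 69^4≡342, 69^8≡214, 69^16≡30, 69^32≡433, 69^64≡222, 69^128≡249
178 = 128 + 32 + 16 + 2, so 69^178 ≡ 249·433·30·91 ≡ 117 (mod 467)
R · y^e mod p:
Squares mod 467: 95^1≡95, 95^2≡152, 95^4≡221, 95^8≡273, 95^16≡276, 95^32≡55, 95^64≡223, 95^128≡227
202 = 128 + 64 + 8 + 2, so 95^202 ≡ 227·223·273·152 ≡ 214 (mod 467)
222·214 = 47508 ≡ 341 (mod 467)
117 ≠ 341; the check fails.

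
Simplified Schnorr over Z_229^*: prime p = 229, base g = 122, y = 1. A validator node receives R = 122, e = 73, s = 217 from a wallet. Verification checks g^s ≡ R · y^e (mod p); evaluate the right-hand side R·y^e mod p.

1^2 = 1
1^4 ≡ 1^2 = 1
1^8 ≡ 1^2 = 1
1^16 ≡ 1^2 = 1
1^32 ≡ 1^2 = 1
1^64 ≡ 1^2 = 1
73 = 64 + 8 + 1, so 1^73 ≡ 1·1·1 ≡ 1 (mod 229)
R · y^e ≡ 122·1 = 122 ≡ 122 (mod 229)

122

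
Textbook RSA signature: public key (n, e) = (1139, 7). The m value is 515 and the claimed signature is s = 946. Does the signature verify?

s^2 ≡ 946^2 = 894916 ≡ 801
s^4 ≡ 801^2 = 641601 ≡ 344
7 = 4 + 2 + 1, so s^7 ≡ 344·801·946 ≡ 1057 (mod 1139)
s^7 mod 1139 = 1057, but m = 515.

does not verify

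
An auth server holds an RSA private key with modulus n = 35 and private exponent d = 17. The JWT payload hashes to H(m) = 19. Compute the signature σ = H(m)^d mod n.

24

(H(m))^17 mod 35 = 24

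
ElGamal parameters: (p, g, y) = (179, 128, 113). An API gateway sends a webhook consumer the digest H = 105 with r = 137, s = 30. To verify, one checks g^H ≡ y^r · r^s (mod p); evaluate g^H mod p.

Squares mod 179: 128^1≡128, 128^2≡95, 128^4≡75, 128^8≡76, 128^16≡48, 128^32≡156, 128^64≡171
105 = 64 + 32 + 8 + 1, so 128^105 ≡ 171·156·76·128 ≡ 131 (mod 179)

131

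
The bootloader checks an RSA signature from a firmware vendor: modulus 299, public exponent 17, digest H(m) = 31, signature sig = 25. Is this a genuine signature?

forged

sig^2 ≡ 25^2 = 625 ≡ 27
sig^4 ≡ 27^2 = 729 ≡ 131
sig^8 ≡ 131^2 = 17161 ≡ 118
sig^16 ≡ 118^2 = 13924 ≡ 170
17 = 16 + 1, so sig^17 ≡ 170·25 ≡ 64 (mod 299)
The recovered value 64 does not match the digest 31.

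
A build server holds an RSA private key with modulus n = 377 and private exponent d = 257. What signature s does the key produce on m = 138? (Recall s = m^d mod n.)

216

m^257 mod 377 = 216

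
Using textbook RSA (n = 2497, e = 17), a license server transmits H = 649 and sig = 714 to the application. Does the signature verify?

does not verify

Squares mod 2497: sig^1≡714, sig^2≡408, sig^4≡1662, sig^8≡562, sig^16≡1222
17 = 16 + 1, so sig^17 ≡ 1222·714 ≡ 1055 (mod 2497)
sig^17 mod 2497 = 1055, but H = 649.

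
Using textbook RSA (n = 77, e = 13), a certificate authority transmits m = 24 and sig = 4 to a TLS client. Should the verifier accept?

reject

sig^2 ≡ 4^2 = 16
sig^4 ≡ 16^2 = 256 ≡ 25
sig^8 ≡ 25^2 = 625 ≡ 9
13 = 8 + 4 + 1, so sig^13 ≡ 9·25·4 ≡ 53 (mod 77)
53 ≠ 24, so verification fails.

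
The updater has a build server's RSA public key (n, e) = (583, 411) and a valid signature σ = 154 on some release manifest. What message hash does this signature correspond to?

σ^2 ≡ 154^2 = 23716 ≡ 396
σ^4 ≡ 396^2 = 156816 ≡ 572
σ^8 ≡ 572^2 = 327184 ≡ 121
σ^16 ≡ 121^2 = 14641 ≡ 66
σ^32 ≡ 66^2 = 4356 ≡ 275
σ^64 ≡ 275^2 = 75625 ≡ 418
σ^128 ≡ 418^2 = 174724 ≡ 407
σ^256 ≡ 407^2 = 165649 ≡ 77
411 = 256 + 128 + 16 + 8 + 2 + 1, so σ^411 ≡ 77·407·66·121·396·154 ≡ 451 (mod 583)

451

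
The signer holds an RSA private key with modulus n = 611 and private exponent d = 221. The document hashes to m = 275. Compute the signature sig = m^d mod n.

201

m^2 ≡ 275^2 = 75625 ≡ 472
m^4 ≡ 472^2 = 222784 ≡ 380
m^8 ≡ 380^2 = 144400 ≡ 204
m^16 ≡ 204^2 = 41616 ≡ 68
m^32 ≡ 68^2 = 4624 ≡ 347
m^64 ≡ 347^2 = 120409 ≡ 42
m^128 ≡ 42^2 = 1764 ≡ 542
221 = 128 + 64 + 16 + 8 + 4 + 1, so m^221 ≡ 542·42·68·204·380·275 ≡ 201 (mod 611)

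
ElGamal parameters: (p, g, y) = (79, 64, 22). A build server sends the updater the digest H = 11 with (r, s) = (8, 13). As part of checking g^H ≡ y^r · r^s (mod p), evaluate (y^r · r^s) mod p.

46

22^8 mod 79 = 46
8^13 mod 79 = 1
y^r · r^s ≡ 46·1 = 46 ≡ 46 (mod 79)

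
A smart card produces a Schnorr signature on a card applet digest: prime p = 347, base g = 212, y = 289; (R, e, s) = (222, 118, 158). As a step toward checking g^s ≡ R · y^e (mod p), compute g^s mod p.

157

212^2 = 44944 ≡ 181
212^4 ≡ 181^2 = 32761 ≡ 143
212^8 ≡ 143^2 = 20449 ≡ 323
212^16 ≡ 323^2 = 104329 ≡ 229
212^32 ≡ 229^2 = 52441 ≡ 44
212^64 ≡ 44^2 = 1936 ≡ 201
212^128 ≡ 201^2 = 40401 ≡ 149
158 = 128 + 16 + 8 + 4 + 2, so 212^158 ≡ 149·229·323·143·181 ≡ 157 (mod 347)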